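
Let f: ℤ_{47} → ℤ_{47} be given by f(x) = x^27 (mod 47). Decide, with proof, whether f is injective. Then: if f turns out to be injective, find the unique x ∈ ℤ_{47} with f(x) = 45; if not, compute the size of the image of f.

30

Since 47 is prime, the nonzero elements of ℤ_{47} form a cyclic group of order 46.
As gcd(27, 46) = 1, raising to the 27th power is a bijection on this group: if a^27 ≡ b^27 then (ab^{−1})^27 = 1, and the only element of order dividing gcd(27, 46) = 1 is 1, so a = b.
With f(0) = 0 this makes f injective on all of ℤ_{47}, hence bijective (finite equal-size domain and codomain). In particular f is injective.
Since f is injective, we find the preimage of 45. The inverse of x ↦ x^27 on (ℤ_{47})^× is x ↦ x^29, because 27·29 = 783 = 17·46 + 1 ≡ 1 (mod 46) and x^{46} = 1 for x ≠ 0 (Fermat). So f⁻¹(45) = 45^29 mod 47.
Repeated squaring mod 47: 45^1 ≡ 45, 45^2 ≡ 45² = 2025 ≡ 4, 45^4 ≡ 4² = 16, 45^8 ≡ 16² = 256 ≡ 21, 45^16 ≡ 21² = 441 ≡ 18. Since 29 = 16 + 8 + 4 + 1, 45^29 ≡ 18·21·16·45: 18·21 = 378 ≡ 2, then 2·16 = 32, then 32·45 = 1440 ≡ 30. So 45^29 ≡ 30 (mod 47).
Hence f⁻¹(45) = 30.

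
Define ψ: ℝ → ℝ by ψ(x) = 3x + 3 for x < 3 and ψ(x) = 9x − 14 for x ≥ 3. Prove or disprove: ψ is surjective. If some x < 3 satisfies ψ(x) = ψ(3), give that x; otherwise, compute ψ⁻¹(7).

Both pieces are strictly increasing (slopes 3 and 9), so each is injective on its own interval.
The left piece maps (−∞, 3) onto (−∞, 12); the right piece maps [3, ∞) onto [13, ∞).
The union (−∞, 12) ∪ [13, ∞) omits the interval between 12 and 13; in particular 12 has no preimage. So ψ is not surjective.
Because the two images are disjoint, no x < 3 has ψ(x) = ψ(3), so we compute ψ⁻¹(7): 7 lies in (−∞, 12), so solve 3x + 3 = 7: x = (7 − 3)/3 = 4/3.

4/3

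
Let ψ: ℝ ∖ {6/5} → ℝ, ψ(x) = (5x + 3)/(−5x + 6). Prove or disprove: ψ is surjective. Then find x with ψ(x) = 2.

3/5

If ψ(x) = −1, cross-multiplying gives −5(5x + 3) = 5(−5x + 6), which simplifies to −15 = 30 — false.  So −1 has no preimage and ψ is not surjective.
Solving ψ(x) = 2: cross-multiplying gives 5x + 3 = 2(−5x + 6), which rearranges to 15x = 9, so x = 3/5.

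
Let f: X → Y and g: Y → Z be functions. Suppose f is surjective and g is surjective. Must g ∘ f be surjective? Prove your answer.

Let c ∈ Z. Since g is surjective, there is b ∈ Y with g(b) = c. Since f is surjective, there is a ∈ X with f(a) = b.
Then (g ∘ f)(a) = g(b) = c. Hence g ∘ f is surjective.

surjective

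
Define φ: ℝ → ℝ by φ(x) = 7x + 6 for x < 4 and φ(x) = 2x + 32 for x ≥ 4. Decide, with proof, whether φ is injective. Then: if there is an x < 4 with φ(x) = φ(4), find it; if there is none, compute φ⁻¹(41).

Both pieces are strictly increasing (slopes 7 and 2), so each is injective on its own interval.
The left piece maps (−∞, 4) onto (−∞, 34); the right piece maps [4, ∞) onto [40, ∞).
These images are disjoint, so no value is attained by both pieces. So φ is injective.
Because the two images are disjoint, no x < 4 has φ(x) = φ(4), so we compute φ⁻¹(41): 41 lies in [40, ∞), so solve 2x + 32 = 41: x = (41 − 32)/2 = 9/2.

9/2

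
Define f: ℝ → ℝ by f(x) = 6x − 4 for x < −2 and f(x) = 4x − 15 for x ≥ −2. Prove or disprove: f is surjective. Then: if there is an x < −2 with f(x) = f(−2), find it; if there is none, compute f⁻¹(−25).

-19/6

Both pieces are strictly increasing (slopes 6 and 4), so each is injective on its own interval.
The left piece maps (−∞, −2) onto (−∞, −16); the right piece maps [−2, ∞) onto [−23, ∞).
The union (−∞, −16) ∪ [−23, ∞) covers ℝ, so f is surjective.
For the follow-up: the images overlap, so an x < −2 with f(x) = f(−2) exists. f(−2) = −23; solving 6x − 4 = −23 for x < −2 gives x = (−23 + 4)/6 = −19/6.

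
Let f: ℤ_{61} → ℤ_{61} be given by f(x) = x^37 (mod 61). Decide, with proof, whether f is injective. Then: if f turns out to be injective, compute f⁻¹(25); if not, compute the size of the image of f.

Since 61 is prime, the nonzero elements of ℤ_{61} form a cyclic group of order 60.
As gcd(37, 60) = 1, raising to the 37th power is a bijection on this group: if s^37 ≡ t^37 then (st^{−1})^37 = 1, and the only element of order dividing gcd(37, 60) = 1 is 1, so s = t.
With f(0) = 0 this makes f injective on all of ℤ_{61}, hence bijective (finite equal-size domain and codomain). In particular f is injective.
Since f is injective, we find the preimage of 25. The inverse of x ↦ x^37 on (ℤ_{61})^× is x ↦ x^13, because 37·13 = 481 = 8·60 + 1 ≡ 1 (mod 60) and x^{60} = 1 for x ≠ 0 (Fermat). So f⁻¹(25) = 25^13 mod 61.
Repeated squaring mod 61: 25^1 ≡ 25, 25^2 ≡ 25² = 625 ≡ 15, 25^4 ≡ 15² = 225 ≡ 42, 25^8 ≡ 42² = 1764 ≡ 56. Since 13 = 8 + 4 + 1, 25^13 ≡ 56·42·25: 56·42 = 2352 ≡ 34, then 34·25 = 850 ≡ 57. So 25^13 ≡ 57 (mod 61).
Hence f⁻¹(25) = 57.

57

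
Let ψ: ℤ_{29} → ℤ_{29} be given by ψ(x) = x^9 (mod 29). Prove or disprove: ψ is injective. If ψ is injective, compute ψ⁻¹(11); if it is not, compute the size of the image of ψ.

19

Since 29 is prime, the nonzero elements of ℤ_{29} form a cyclic group of order 28.
As gcd(9, 28) = 1, raising to the 9th power is a bijection on this group: if s^9 ≡ t^9 then (st^{−1})^9 = 1, and the only element of order dividing gcd(9, 28) = 1 is 1, so s = t.
With ψ(0) = 0 this makes ψ injective on all of ℤ_{29}, hence bijective (finite equal-size domain and codomain). In particular ψ is injective.
Since ψ is injective, we find the preimage of 11. The inverse of x ↦ x^9 on (ℤ_{29})^× is x ↦ x^25, because 9·25 = 225 = 8·28 + 1 ≡ 1 (mod 28) and x^{28} = 1 for x ≠ 0 (Fermat). So ψ⁻¹(11) = 11^25 mod 29.
Repeated squaring mod 29: 11^1 ≡ 11, 11^2 ≡ 11² = 121 ≡ 5, 11^4 ≡ 5² = 25, 11^8 ≡ 25² = 625 ≡ 16, 11^16 ≡ 16² = 256 ≡ 24. Since 25 = 16 + 8 + 1, 11^25 ≡ 24·16·11: 24·16 = 384 ≡ 7, then 7·11 = 77 ≡ 19. So 11^25 ≡ 19 (mod 29).
Hence ψ⁻¹(11) = 19.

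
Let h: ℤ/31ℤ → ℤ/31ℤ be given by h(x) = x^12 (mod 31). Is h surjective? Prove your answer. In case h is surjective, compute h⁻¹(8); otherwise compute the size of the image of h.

h(1) = 1^12 = 1.
h(5): Repeated squaring mod 31: 5^1 ≡ 5, 5^2 ≡ 5² = 25, 5^4 ≡ 25² = 625 ≡ 5, 5^8 ≡ 5² = 25. Since 12 = 8 + 4, 5^12 ≡ 25·5: 25·5 = 125 ≡ 1. So 5^12 ≡ 1 (mod 31).
So h(1) = h(5) = 1 while 1 ≠ 5, hence h is not injective.
A non-injective map from the 31-element set ℤ/31ℤ to itself takes at most 30 distinct values, so it cannot be surjective. Therefore h is not surjective.
Since h is not surjective, we determine |image(h)|. Computing x^12 mod 31 for each x (by repeated squaring, reducing mod 31 at every step), the values h(0), h(1), …, h(30) are: 0, 1, 4, 8, 16, 1, 1, 16, 2, 2, 4, 16, 4, 8, 2, 8, 8, 2, 8, 4, 16, 4, 2, 2, 16, 1, 1, 16, 8, 4, 1.
The distinct values are {0, 1, 2, 4, 8, 16}; there are 6 of them.

6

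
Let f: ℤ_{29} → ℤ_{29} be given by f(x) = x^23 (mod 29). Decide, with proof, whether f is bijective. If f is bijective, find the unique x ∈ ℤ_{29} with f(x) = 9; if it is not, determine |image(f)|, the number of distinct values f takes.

22

Since 29 is prime, the nonzero elements of ℤ_{29} form a cyclic group of order 28.
As gcd(23, 28) = 1, raising to the 23rd power is a bijection on this group: if a^23 ≡ b^23 then (ab^{−1})^23 = 1, and the only element of order dividing gcd(23, 28) = 1 is 1, so a = b.
With f(0) = 0 this makes f injective on all of ℤ_{29}, hence bijective (finite equal-size domain and codomain). In particular f is bijective.
Since f is bijective, we find the preimage of 9. The inverse of x ↦ x^23 on (ℤ_{29})^× is x ↦ x^11, because 23·11 = 253 = 9·28 + 1 ≡ 1 (mod 28) and x^{28} = 1 for x ≠ 0 (Fermat). So f⁻¹(9) = 9^11 mod 29.
Repeated squaring mod 29: 9^1 ≡ 9, 9^2 ≡ 9² = 81 ≡ 23, 9^4 ≡ 23² = 529 ≡ 7, 9^8 ≡ 7² = 49 ≡ 20. Since 11 = 8 + 2 + 1, 9^11 ≡ 20·23·9: 20·23 = 460 ≡ 25, then 25·9 = 225 ≡ 22. So 9^11 ≡ 22 (mod 29).
Hence f⁻¹(9) = 22.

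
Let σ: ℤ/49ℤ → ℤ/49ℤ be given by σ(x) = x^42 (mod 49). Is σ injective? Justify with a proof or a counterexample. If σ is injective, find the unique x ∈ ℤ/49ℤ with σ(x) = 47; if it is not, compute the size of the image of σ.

σ(1) = 1^42 = 1.
σ(2): Repeated squaring mod 49: 2^1 ≡ 2, 2^2 ≡ 2² = 4, 2^4 ≡ 4² = 16, 2^8 ≡ 16² = 256 ≡ 11, 2^16 ≡ 11² = 121 ≡ 23, 2^32 ≡ 23² = 529 ≡ 39. Since 42 = 32 + 8 + 2, 2^42 ≡ 39·11·4: 39·11 = 429 ≡ 37, then 37·4 = 148 ≡ 1. So 2^42 ≡ 1 (mod 49).
So σ(1) = σ(2) = 1 while 1 ≠ 2, thus σ is not injective.
Since σ is not injective, we determine |image(σ)|. Computing x^42 mod 49 for each x (by repeated squaring, reducing mod 49 at every step), the values σ(0), σ(1), …, σ(48) are: 0, 1, 1, 1, 1, 1, 1, 0, 1, 1, 1, 1, 1, 1, 0, 1, 1, 1, 1, 1, 1, 0, 1, 1, 1, 1, 1, 1, 0, 1, 1, 1, 1, 1, 1, 0, 1, 1, 1, 1, 1, 1, 0, 1, 1, 1, 1, 1, 1.
The distinct values are {0, 1}; there are 2 of them.

2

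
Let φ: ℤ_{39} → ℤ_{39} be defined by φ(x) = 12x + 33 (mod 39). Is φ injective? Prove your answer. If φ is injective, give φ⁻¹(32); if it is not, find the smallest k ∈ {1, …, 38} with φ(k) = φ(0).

We have gcd(12, 39) = 3 > 1. Taking u = 0 and v = 13: φ(0) = 33 and φ(13) = 12·13 + 33 = 189 ≡ 33 (mod 39).
So φ(0) = φ(13) while 0 ≠ 13, hence φ is not injective.
Since φ is not injective, we find the least positive k with φ(k) = φ(0): this means 12k ≡ 0 (mod 39), i.e. 39 ∣ 12k. Since gcd(12, 39) = 3, dividing through by 3 this holds exactly when 13 ∣ 4k, and as gcd(4, 13) = 1, exactly when 13 ∣ k.
The smallest positive such k is 13.

13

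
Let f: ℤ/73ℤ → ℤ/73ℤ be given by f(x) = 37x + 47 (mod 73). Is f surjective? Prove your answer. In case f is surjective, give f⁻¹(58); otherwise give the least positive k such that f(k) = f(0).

Since gcd(37, 73) = 1, 37 is invertible modulo 73. Euclid's algorithm: 73 = 1·37 + 36, 37 = 1·36 + 1; back-substituting gives 1 = 2·37 − 1·73, so 37⁻¹ ≡ 2 (mod 73).
Then y ↦ 2(y − 47) is a two-sided inverse to f, so every y ∈ ℤ/73ℤ has a preimage.
Therefore f is surjective.
Since f is surjective, we compute f⁻¹(58): solve 37x + 47 ≡ 58 (mod 73), i.e. 37x ≡ 11 (mod 73).
Multiplying by 37⁻¹ = 2 gives x ≡ 2·11 = 22 ≡ 22 (mod 73).
Check: f(22) = 37·22 + 47 = 861 = 11·73 + 58 ≡ 58 (mod 73).

22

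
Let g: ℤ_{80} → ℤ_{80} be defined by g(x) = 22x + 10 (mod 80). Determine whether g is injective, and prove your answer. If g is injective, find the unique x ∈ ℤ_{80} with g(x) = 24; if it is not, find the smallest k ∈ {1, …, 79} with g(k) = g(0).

40

We have gcd(22, 80) = 2 > 1. Taking a = 0 and b = 40: g(0) = 10 and g(40) = 22·40 + 10 = 890 ≡ 10 (mod 80).
So g(0) = g(40) while 0 ≠ 40, so g is not injective.
Since g is not injective, we find the least positive k with g(k) = g(0): this means 22k ≡ 0 (mod 80), i.e. 80 ∣ 22k. Since gcd(22, 80) = 2, dividing through by 2 this holds exactly when 40 ∣ 11k, and as gcd(11, 40) = 1, exactly when 40 ∣ k.
The smallest positive such k is 40.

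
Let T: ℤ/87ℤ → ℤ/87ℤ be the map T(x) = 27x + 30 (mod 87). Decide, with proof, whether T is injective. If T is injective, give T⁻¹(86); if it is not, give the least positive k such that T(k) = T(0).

29

Recall: injectivity means: for all u, v in the domain, T(u) = T(v) implies u = v.
We have gcd(27, 87) = 3 > 1. Taking u = 0 and v = 29: T(0) = 30 and T(29) = 27·29 + 30 = 813 ≡ 30 (mod 87).
So T(0) = T(29) while 0 ≠ 29, hence T is not injective.
Since T is not injective, we find the least positive k with T(k) = T(0): this means 27k ≡ 0 (mod 87), i.e. 87 ∣ 27k. Since gcd(27, 87) = 3, dividing through by 3 this holds exactly when 29 ∣ 9k, and as gcd(9, 29) = 1, exactly when 29 ∣ k.
The smallest positive such k is 29.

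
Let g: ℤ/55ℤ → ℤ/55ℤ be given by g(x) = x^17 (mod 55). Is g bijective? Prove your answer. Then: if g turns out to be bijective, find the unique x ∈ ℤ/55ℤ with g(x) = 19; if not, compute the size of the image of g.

39

Computing x^17 mod 55 for each x (by repeated squaring, reducing mod 55 at every step), the values g(0), g(1), …, g(54) are: 0, 1, 7, 53, 49, 25, 41, 17, 13, 4, 10, 11, 12, 18, 9, 5, 36, 52, 28, 24, 15, 21, 22, 23, 29, 20, 16, 47, 8, 39, 35, 26, 32, 33, 34, 40, 31, 27, 3, 19, 50, 46, 37, 43, 44, 45, 51, 42, 38, 14, 30, 6, 2, 48, 54.
Every element of ℤ/55ℤ appears exactly once in this list, so g is a bijection, and in particular bijective.
Since g is bijective, we read off the preimage of 19 from the same table: g(39) = 19, so g⁻¹(19) = 39.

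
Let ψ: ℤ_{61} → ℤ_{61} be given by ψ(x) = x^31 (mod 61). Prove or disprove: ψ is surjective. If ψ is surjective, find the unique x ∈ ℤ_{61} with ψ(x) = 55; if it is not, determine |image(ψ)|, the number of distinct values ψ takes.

Since 61 is prime, the nonzero elements of ℤ_{61} form a cyclic group of order 60.
As gcd(31, 60) = 1, raising to the 31st power is a bijection on this group: if u^31 ≡ v^31 then (uv^{−1})^31 = 1, and the only element of order dividing gcd(31, 60) = 1 is 1, so u = v.
With ψ(0) = 0 this makes ψ injective on all of ℤ_{61}, hence bijective (finite equal-size domain and codomain). In particular ψ is surjective.
Since ψ is surjective, we find the preimage of 55. The inverse of x ↦ x^31 on (ℤ_{61})^× is x ↦ x^31, because 31·31 = 961 = 16·60 + 1 ≡ 1 (mod 60) and x^{60} = 1 for x ≠ 0 (Fermat). So ψ⁻¹(55) = 55^31 mod 61.
Repeated squaring mod 61: 55^1 ≡ 55, 55^2 ≡ 55² = 3025 ≡ 36, 55^4 ≡ 36² = 1296 ≡ 15, 55^8 ≡ 15² = 225 ≡ 42, 55^16 ≡ 42² = 1764 ≡ 56. Since 31 = 16 + 8 + 4 + 2 + 1, 55^31 ≡ 56·42·15·36·55: 56·42 = 2352 ≡ 34, then 34·15 = 510 ≡ 22, then 22·36 = 792 ≡ 60, then 60·55 = 3300 ≡ 6. So 55^31 ≡ 6 (mod 61).
Hence ψ⁻¹(55) = 6.

6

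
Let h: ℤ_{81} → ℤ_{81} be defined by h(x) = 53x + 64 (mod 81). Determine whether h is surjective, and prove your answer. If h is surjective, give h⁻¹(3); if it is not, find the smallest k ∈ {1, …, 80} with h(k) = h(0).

34

Since gcd(53, 81) = 1, 53 is invertible modulo 81. Euclid's algorithm: 81 = 1·53 + 28, 53 = 1·28 + 25, 28 = 1·25 + 3, 25 = 8·3 + 1; back-substituting gives 1 = 26·53 − 17·81, so 53⁻¹ ≡ 26 (mod 81).
For any y ∈ ℤ_{81}, x = 26(y − 64) mod 81 satisfies h(x) = 53·26(y − 64) + 64 ≡ y (since 53·26 ≡ 1 mod 81). So every y has a preimage.
So h is surjective.
Since h is surjective, we compute h⁻¹(3): solve 53x + 64 ≡ 3 (mod 81), i.e. 53x ≡ 20 (mod 81).
Multiplying by 53⁻¹ = 26 gives x ≡ 26·20 = 520 = 6·81 + 34 ≡ 34 (mod 81).
Check: h(34) = 53·34 + 64 = 1866 = 23·81 + 3 ≡ 3 (mod 81).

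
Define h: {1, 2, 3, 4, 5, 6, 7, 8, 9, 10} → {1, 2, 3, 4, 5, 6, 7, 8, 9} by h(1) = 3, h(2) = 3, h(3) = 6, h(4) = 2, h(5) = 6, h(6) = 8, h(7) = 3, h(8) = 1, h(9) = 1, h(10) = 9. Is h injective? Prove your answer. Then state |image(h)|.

6

h(1) = 3 = h(2) with 1 ≠ 2, so h is not injective.
The image of h is {1, 2, 3, 6, 8, 9}, which has 6 elements.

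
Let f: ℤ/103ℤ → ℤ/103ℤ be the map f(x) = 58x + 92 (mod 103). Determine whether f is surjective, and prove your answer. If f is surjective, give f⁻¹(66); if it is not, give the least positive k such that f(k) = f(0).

99

Since gcd(58, 103) = 1, 58 is invertible modulo 103. Euclid's algorithm: 103 = 1·58 + 45, 58 = 1·45 + 13, 45 = 3·13 + 6, 13 = 2·6 + 1; back-substituting gives 1 = 16·58 − 9·103, so 58⁻¹ ≡ 16 (mod 103).
Then y ↦ 16(y − 92) is a two-sided inverse to f, so every y ∈ ℤ/103ℤ has a preimage.
Thus f is surjective.
Since f is surjective, we compute f⁻¹(66): solve 58x + 92 ≡ 66 (mod 103), i.e. 58x ≡ 77 (mod 103).
Multiplying by 58⁻¹ = 16 gives x ≡ 16·77 = 1232 = 11·103 + 99 ≡ 99 (mod 103).
Check: f(99) = 58·99 + 92 = 5834 = 56·103 + 66 ≡ 66 (mod 103).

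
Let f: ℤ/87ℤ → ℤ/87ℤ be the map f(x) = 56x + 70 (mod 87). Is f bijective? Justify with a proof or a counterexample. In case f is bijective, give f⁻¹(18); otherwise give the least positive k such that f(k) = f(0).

55

Recall: f is injective if f(x_1) = f(x_2) implies x_1 = x_2.
If f(x_1) = f(x_2), then 56x_1 ≡ 56x_2 (mod 87). Because gcd(56, 87) = 1, we may cancel 56 to get x_1 ≡ x_2 (mod 87).
We now compute 56⁻¹ mod 87 explicitly. Euclid's algorithm: 87 = 1·56 + 31, 56 = 1·31 + 25, 31 = 1·25 + 6, 25 = 4·6 + 1; back-substituting gives 1 = 14·56 − 9·87, so 56⁻¹ ≡ 14 (mod 87).
For any y ∈ ℤ/87ℤ, x = 14(y − 70) mod 87 satisfies f(x) = 56·14(y − 70) + 70 ≡ y (since 56·14 ≡ 1 mod 87). So every y has a preimage.
Thus f is bijective.
Since f is bijective, we compute f⁻¹(18): solve 56x + 70 ≡ 18 (mod 87), i.e. 56x ≡ 35 (mod 87).
Multiplying by 56⁻¹ = 14 gives x ≡ 14·35 = 490 = 5·87 + 55 ≡ 55 (mod 87).
Check: f(55) = 56·55 + 70 = 3150 = 36·87 + 18 ≡ 18 (mod 87).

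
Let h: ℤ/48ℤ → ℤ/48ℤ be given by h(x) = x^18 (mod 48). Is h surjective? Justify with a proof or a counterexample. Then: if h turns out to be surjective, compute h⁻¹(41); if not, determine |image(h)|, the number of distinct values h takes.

h(2): Repeated squaring mod 48: 2^1 ≡ 2, 2^2 ≡ 2² = 4, 2^4 ≡ 4² = 16, 2^8 ≡ 16² = 256 ≡ 16, 2^16 ≡ 16² = 256 ≡ 16. Since 18 = 16 + 2, 2^18 ≡ 16·4: 16·4 = 64 ≡ 16. So 2^18 ≡ 16 (mod 48).
h(4): Repeated squaring mod 48: 4^1 ≡ 4, 4^2 ≡ 4² = 16, 4^4 ≡ 16² = 256 ≡ 16, 4^8 ≡ 16² = 256 ≡ 16, 4^16 ≡ 16² = 256 ≡ 16. Since 18 = 16 + 2, 4^18 ≡ 16·16: 16·16 = 256 ≡ 16. So 4^18 ≡ 16 (mod 48).
So h(2) = h(4) = 16 while 2 ≠ 4, thus h is not injective.
A non-injective map from the 48-element set ℤ/48ℤ to itself takes at most 47 distinct values, so it cannot be surjective. So h is not surjective.
Since h is not surjective, we determine |image(h)|. Computing x^18 mod 48 for each x (by repeated squaring, reducing mod 48 at every step), the values h(0), h(1), …, h(47) are: 0, 1, 16, 9, 16, 25, 0, 1, 16, 33, 16, 25, 0, 25, 16, 33, 16, 1, 0, 25, 16, 9, 16, 1, 0, 1, 16, 9, 16, 25, 0, 1, 16, 33, 16, 25, 0, 25, 16, 33, 16, 1, 0, 25, 16, 9, 16, 1.
The distinct values are {0, 1, 9, 16, 25, 33}; there are 6 of them.

6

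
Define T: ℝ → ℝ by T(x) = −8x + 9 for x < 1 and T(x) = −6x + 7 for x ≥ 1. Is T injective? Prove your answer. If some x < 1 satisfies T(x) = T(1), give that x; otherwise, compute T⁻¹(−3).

5/3

Both pieces are strictly decreasing (slopes −8 and −6), so each is injective on its own interval.
The left piece maps (−∞, 1) onto (1, ∞); the right piece maps [1, ∞) onto (−∞, 1].
These images are disjoint, so no value is attained by both pieces. Thus T is injective.
Because the two images are disjoint, no x < 1 has T(x) = T(1), so we compute T⁻¹(−3): −3 lies in (−∞, 1], so solve −6x + 7 = −3: x = (−3 − 7)/(−6) = 5/3.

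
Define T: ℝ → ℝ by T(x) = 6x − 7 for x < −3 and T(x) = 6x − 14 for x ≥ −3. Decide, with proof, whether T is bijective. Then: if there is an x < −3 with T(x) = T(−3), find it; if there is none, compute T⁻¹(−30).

-25/6

Both pieces are strictly increasing (slopes 6 and 6), so each is injective on its own interval.
The left piece maps (−∞, −3) onto (−∞, −25); the right piece maps [−3, ∞) onto [−32, ∞).
These images overlap. In particular T(−3) = −32 (right piece), and solving 6x − 7 = −32 on the left piece gives x = −25/6 < −3.
So T(−25/6) = T(−3) with −25/6 ≠ −3, and T is not injective, hence not bijective. This x = −25/6 is the requested value below −3.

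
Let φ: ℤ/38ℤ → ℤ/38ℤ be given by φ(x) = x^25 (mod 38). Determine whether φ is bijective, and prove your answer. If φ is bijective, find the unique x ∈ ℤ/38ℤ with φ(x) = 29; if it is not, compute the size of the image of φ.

Computing x^25 mod 38 for each x (by repeated squaring, reducing mod 38 at every step), the values φ(0), φ(1), …, φ(37) are: 0, 1, 14, 21, 6, 35, 28, 7, 8, 23, 34, 11, 12, 29, 22, 13, 36, 5, 18, 19, 20, 33, 2, 25, 16, 9, 26, 27, 4, 15, 30, 31, 10, 3, 32, 17, 24, 37.
Every element of ℤ/38ℤ appears exactly once in this list, so φ is a bijection, and in particular bijective.
Since φ is bijective, we read off the preimage of 29 from the same table: φ(13) = 29, so φ⁻¹(29) = 13.

13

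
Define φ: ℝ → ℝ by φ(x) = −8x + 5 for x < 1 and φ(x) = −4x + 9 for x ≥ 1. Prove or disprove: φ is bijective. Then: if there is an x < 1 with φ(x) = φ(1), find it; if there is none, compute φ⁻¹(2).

Both pieces are strictly decreasing (slopes −8 and −4), so each is injective on its own interval.
The left piece maps (−∞, 1) onto (−3, ∞); the right piece maps [1, ∞) onto (−∞, 5].
These images overlap. In particular φ(1) = 5 (right piece), and solving −8x + 5 = 5 on the left piece gives x = 0 < 1.
So φ(0) = φ(1) with 0 ≠ 1, and φ is not injective, hence not bijective. This x = 0 is the requested value below 1.

0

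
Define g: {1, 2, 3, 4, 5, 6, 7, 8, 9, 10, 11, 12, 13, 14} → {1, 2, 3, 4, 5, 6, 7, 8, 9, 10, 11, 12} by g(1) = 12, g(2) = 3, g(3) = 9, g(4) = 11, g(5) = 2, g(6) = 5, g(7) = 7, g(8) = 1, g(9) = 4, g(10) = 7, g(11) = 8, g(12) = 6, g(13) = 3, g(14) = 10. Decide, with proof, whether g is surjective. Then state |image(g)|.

Every element of the codomain has a preimage: 1 = g(8), 2 = g(5), 3 = g(2), 4 = g(9), 5 = g(6), 6 = g(12), 7 = g(7), 8 = g(11), 9 = g(3), 10 = g(14), 11 = g(4), 12 = g(1).
Hence g is surjective.
The image of g is {1, 2, 3, 4, 5, 6, 7, 8, 9, 10, 11, 12}, which has 12 elements.

12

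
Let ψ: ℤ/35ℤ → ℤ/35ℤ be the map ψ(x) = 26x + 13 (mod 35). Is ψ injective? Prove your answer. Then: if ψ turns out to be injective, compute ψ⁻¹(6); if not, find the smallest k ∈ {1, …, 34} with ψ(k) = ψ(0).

Suppose ψ(x_1) = ψ(x_2) in ℤ/35ℤ. Then 26x_1 + 13 ≡ 26x_2 + 13 (mod 35), hence 26(x_1 − x_2) ≡ 0 (mod 35).
Since gcd(26, 35) = 1, 26 is invertible modulo 35, so x_1 − x_2 ≡ 0 (mod 35), i.e. x_1 = x_2.
Thus ψ is injective.
We now compute 26⁻¹ mod 35 explicitly. Euclid's algorithm: 35 = 1·26 + 9, 26 = 2·9 + 8, 9 = 1·8 + 1; back-substituting gives 1 = 31·26 − 23·35, so 26⁻¹ ≡ 31 (mod 35).
Since ψ is injective, we find ψ⁻¹(6): we need 26x ≡ 6 − 13 ≡ 28 (mod 35). Using 26⁻¹ = 31: x ≡ 31·28 = 868 = 24·35 + 28, so x = 28.
Check: ψ(28) = 26·28 + 13 = 741 = 21·35 + 6 ≡ 6 (mod 35).

28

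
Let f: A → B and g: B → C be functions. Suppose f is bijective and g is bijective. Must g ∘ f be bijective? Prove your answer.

bijective

Injectivity: if g(f(u)) = g(f(v)) then f(u) = f(v) (g injective) so u = v (f injective).
Surjectivity: for c ∈ C pick b with g(b) = c, then a with f(a) = b; then (g ∘ f)(a) = c.
Thus g ∘ f is bijective.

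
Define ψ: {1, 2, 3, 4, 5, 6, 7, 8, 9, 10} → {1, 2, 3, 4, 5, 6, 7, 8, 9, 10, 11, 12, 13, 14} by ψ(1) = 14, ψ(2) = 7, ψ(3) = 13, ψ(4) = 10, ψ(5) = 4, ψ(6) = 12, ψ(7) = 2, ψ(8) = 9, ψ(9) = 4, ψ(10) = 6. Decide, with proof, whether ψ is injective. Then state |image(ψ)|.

9

ψ(5) = 4 = ψ(9) with 5 ≠ 9, so ψ is not injective.
The image of ψ is {2, 4, 6, 7, 9, 10, 12, 13, 14}, which has 9 elements.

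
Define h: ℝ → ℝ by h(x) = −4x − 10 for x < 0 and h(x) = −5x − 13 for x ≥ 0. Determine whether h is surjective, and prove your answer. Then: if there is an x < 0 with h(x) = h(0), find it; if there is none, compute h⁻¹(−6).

Both pieces are strictly decreasing (slopes −4 and −5), so each is injective on its own interval.
The left piece maps (−∞, 0) onto (−10, ∞); the right piece maps [0, ∞) onto (−∞, −13].
The union (−10, ∞) ∪ (−∞, −13] omits the interval between −10 and −13; in particular −10 has no preimage. So h is not surjective.
Because the two images are disjoint, no x < 0 has h(x) = h(0), so we compute h⁻¹(−6): −6 lies in (−10, ∞), so solve −4x − 10 = −6: x = (−6 + 10)/(−4) = −1.

-1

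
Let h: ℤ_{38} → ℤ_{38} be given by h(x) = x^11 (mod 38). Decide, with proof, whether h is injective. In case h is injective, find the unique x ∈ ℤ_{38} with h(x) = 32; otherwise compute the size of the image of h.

14

Computing x^11 mod 38 for each x (by repeated squaring, reducing mod 38 at every step), the values h(0), h(1), …, h(37) are: 0, 1, 34, 29, 16, 25, 36, 11, 12, 5, 14, 7, 8, 21, 32, 3, 28, 23, 18, 19, 20, 15, 10, 35, 6, 17, 30, 31, 24, 33, 26, 27, 2, 13, 22, 9, 4, 37.
Every element of ℤ_{38} appears exactly once in this list, so h is a bijection, and in particular injective.
Since h is injective, we read off the preimage of 32 from the same table: h(14) = 32, so h⁻¹(32) = 14.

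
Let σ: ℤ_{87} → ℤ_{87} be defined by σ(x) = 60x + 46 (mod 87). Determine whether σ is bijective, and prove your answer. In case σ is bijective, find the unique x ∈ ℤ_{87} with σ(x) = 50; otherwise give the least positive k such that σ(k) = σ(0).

Recall: σ is injective when σ(a) = σ(b) forces a = b.
We have gcd(60, 87) = 3 > 1. Taking a = 0 and b = 29: σ(0) = 46 and σ(29) = 60·29 + 46 = 1786 ≡ 46 (mod 87).
So σ(0) = σ(29) while 0 ≠ 29, so σ is not injective, hence not bijective.
Since σ is not bijective, we find the least positive k with σ(k) = σ(0): this means 60k ≡ 0 (mod 87), i.e. 87 ∣ 60k. Since gcd(60, 87) = 3, dividing through by 3 this holds exactly when 29 ∣ 20k, and as gcd(20, 29) = 1, exactly when 29 ∣ k.
The smallest positive such k is 29.

29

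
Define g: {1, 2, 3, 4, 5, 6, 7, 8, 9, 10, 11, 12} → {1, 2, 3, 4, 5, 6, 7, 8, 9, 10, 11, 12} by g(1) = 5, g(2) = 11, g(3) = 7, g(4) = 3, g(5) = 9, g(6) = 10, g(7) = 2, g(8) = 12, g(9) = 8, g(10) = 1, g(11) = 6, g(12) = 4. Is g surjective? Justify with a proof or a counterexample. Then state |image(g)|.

12

Every element of the codomain has a preimage: 1 = g(10), 2 = g(7), 3 = g(4), 4 = g(12), 5 = g(1), 6 = g(11), 7 = g(3), 8 = g(9), 9 = g(5), 10 = g(6), 11 = g(2), 12 = g(8).
Hence g is surjective.
The image of g is {1, 2, 3, 4, 5, 6, 7, 8, 9, 10, 11, 12}, which has 12 elements.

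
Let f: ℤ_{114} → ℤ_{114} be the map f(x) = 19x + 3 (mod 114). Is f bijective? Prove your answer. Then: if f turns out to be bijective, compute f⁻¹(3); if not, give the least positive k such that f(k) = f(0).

We have gcd(19, 114) = 19 > 1. Taking a = 0 and b = 6: f(0) = 3 and f(6) = 19·6 + 3 = 117 ≡ 3 (mod 114).
So f(0) = f(6) while 0 ≠ 6, so f is not injective, hence not bijective.
Since f is not bijective, we find the least positive k with f(k) = f(0): this means 19k ≡ 0 (mod 114), i.e. 114 ∣ 19k. Since gcd(19, 114) = 19, dividing through by 19 this holds exactly when 6 ∣ k.
The smallest positive such k is 6.

6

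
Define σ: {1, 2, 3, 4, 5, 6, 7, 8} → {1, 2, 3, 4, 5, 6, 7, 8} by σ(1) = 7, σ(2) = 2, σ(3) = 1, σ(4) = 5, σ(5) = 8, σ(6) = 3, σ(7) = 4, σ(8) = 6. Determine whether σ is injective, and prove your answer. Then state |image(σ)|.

8

The values σ(1), …, σ(8) are 7, 2, 1, 5, 8, 3, 4, 6 — all distinct.
So σ(a) = σ(b) only when a = b, and σ is injective.
The image of σ is {1, 2, 3, 4, 5, 6, 7, 8}, which has 8 elements.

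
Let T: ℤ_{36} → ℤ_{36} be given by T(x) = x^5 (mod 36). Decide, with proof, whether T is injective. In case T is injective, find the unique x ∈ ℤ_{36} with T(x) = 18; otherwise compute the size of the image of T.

T(0) = 0^5 = 0.
T(6): Repeated squaring mod 36: 6^1 ≡ 6, 6^2 ≡ 6² = 36 ≡ 0, 6^4 ≡ 0² = 0. Since 5 = 4 + 1, 6^5 ≡ 0·6: 0·6 = 0. So 6^5 ≡ 0 (mod 36).
So T(0) = T(6) = 0 while 0 ≠ 6, hence T is not injective.
Since T is not injective, we determine |image(T)|. Computing x^5 mod 36 for each x (by repeated squaring, reducing mod 36 at every step), the values T(0), T(1), …, T(35) are: 0, 1, 32, 27, 16, 29, 0, 31, 8, 9, 28, 23, 0, 25, 20, 27, 4, 17, 0, 19, 32, 9, 16, 11, 0, 13, 8, 27, 28, 5, 0, 7, 20, 9, 4, 35.
The distinct values are {0, 1, 4, 5, 7, 8, 9, 11, 13, 16, 17, 19, 20, 23, 25, 27, 28, 29, 31, 32, 35}; there are 21 of them.

21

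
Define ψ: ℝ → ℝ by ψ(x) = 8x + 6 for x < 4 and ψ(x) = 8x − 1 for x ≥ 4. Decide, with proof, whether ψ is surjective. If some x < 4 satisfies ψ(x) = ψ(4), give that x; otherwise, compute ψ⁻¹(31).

Both pieces are strictly increasing (slopes 8 and 8), so each is injective on its own interval.
The left piece maps (−∞, 4) onto (−∞, 38); the right piece maps [4, ∞) onto [31, ∞).
The union (−∞, 38) ∪ [31, ∞) covers ℝ, so ψ is surjective.
For the follow-up: the images overlap, so an x < 4 with ψ(x) = ψ(4) exists. ψ(4) = 31; solving 8x + 6 = 31 for x < 4 gives x = (31 − 6)/8 = 25/8.

25/8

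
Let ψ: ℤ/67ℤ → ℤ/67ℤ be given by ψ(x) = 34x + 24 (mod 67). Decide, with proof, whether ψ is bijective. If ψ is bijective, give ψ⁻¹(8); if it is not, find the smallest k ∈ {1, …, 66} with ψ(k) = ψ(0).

If ψ(x_1) = ψ(x_2), then 34x_1 ≡ 34x_2 (mod 67). Because gcd(34, 67) = 1, we may cancel 34 to get x_1 ≡ x_2 (mod 67).
We now compute 34⁻¹ mod 67 explicitly. Euclid's algorithm: 67 = 1·34 + 33, 34 = 1·33 + 1; back-substituting gives 1 = 2·34 − 1·67, so 34⁻¹ ≡ 2 (mod 67).
For any y ∈ ℤ/67ℤ, x = 2(y − 24) mod 67 satisfies ψ(x) = 34·2(y − 24) + 24 ≡ y (since 34·2 ≡ 1 mod 67). So every y has a preimage.
So ψ is bijective.
Since ψ is bijective, we compute ψ⁻¹(8): solve 34x + 24 ≡ 8 (mod 67), i.e. 34x ≡ 51 (mod 67).
Multiplying by 34⁻¹ = 2 gives x ≡ 2·51 = 102 = 1·67 + 35 ≡ 35 (mod 67).
Check: ψ(35) = 34·35 + 24 = 1214 = 18·67 + 8 ≡ 8 (mod 67).

35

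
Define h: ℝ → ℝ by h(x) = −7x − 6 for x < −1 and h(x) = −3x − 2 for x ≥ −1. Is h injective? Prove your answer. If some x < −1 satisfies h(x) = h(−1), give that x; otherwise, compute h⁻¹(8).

Both pieces are strictly decreasing (slopes −7 and −3), so each is injective on its own interval.
The left piece maps (−∞, −1) onto (1, ∞); the right piece maps [−1, ∞) onto (−∞, 1].
These images are disjoint, so no value is attained by both pieces. Therefore h is injective.
Because the two images are disjoint, no x < −1 has h(x) = h(−1), so we compute h⁻¹(8): 8 lies in (1, ∞), so solve −7x − 6 = 8: x = (8 + 6)/(−7) = −2.

-2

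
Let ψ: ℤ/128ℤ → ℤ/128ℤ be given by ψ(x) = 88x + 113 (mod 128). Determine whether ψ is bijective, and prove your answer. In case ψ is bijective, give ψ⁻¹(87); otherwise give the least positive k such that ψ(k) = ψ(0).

16

We have gcd(88, 128) = 8 > 1. Taking x_1 = 0 and x_2 = 16: ψ(0) = 113 and ψ(16) = 88·16 + 113 = 1521 ≡ 113 (mod 128).
So ψ(0) = ψ(16) while 0 ≠ 16, thus ψ is not injective, hence not bijective.
Since ψ is not bijective, we find the least positive k with ψ(k) = ψ(0): this means 88k ≡ 0 (mod 128), i.e. 128 ∣ 88k. Since gcd(88, 128) = 8, dividing through by 8 this holds exactly when 16 ∣ 11k, and as gcd(11, 16) = 1, exactly when 16 ∣ k.
The smallest positive such k is 16.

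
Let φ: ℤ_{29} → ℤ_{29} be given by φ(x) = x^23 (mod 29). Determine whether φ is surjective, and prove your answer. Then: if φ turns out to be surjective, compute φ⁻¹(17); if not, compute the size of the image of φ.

12

Since 29 is prime, the nonzero elements of ℤ_{29} form a cyclic group of order 28.
As gcd(23, 28) = 1, raising to the 23rd power is a bijection on this group: if s^23 ≡ t^23 then (st^{−1})^23 = 1, and the only element of order dividing gcd(23, 28) = 1 is 1, so s = t.
With φ(0) = 0 this makes φ injective on all of ℤ_{29}, hence bijective (finite equal-size domain and codomain). In particular φ is surjective.
Since φ is surjective, we find the preimage of 17. The inverse of x ↦ x^23 on (ℤ_{29})^× is x ↦ x^11, because 23·11 = 253 = 9·28 + 1 ≡ 1 (mod 28) and x^{28} = 1 for x ≠ 0 (Fermat). So φ⁻¹(17) = 17^11 mod 29.
Repeated squaring mod 29: 17^1 ≡ 17, 17^2 ≡ 17² = 289 ≡ 28, 17^4 ≡ 28² = 784 ≡ 1, 17^8 ≡ 1² = 1. Since 11 = 8 + 2 + 1, 17^11 ≡ 1·28·17: 1·28 = 28, then 28·17 = 476 ≡ 12. So 17^11 ≡ 12 (mod 29).
Hence φ⁻¹(17) = 12.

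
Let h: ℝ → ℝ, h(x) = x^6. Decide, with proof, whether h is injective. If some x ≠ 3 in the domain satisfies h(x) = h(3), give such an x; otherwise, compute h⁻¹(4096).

-3

h(3) = 729 = (−3)^6 = h(−3) (since 6 is even), with 3 ≠ −3. So h is not injective.
For the follow-up, such an x exists: taking x = −3 ∈ ℝ gives h(−3) = 729 = h(3) with −3 ≠ 3.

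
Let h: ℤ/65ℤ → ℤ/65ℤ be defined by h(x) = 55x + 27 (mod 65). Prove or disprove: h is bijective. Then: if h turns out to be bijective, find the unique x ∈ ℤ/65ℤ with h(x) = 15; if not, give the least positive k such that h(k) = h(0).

We have gcd(55, 65) = 5 > 1. Taking u = 0 and v = 13: h(0) = 27 and h(13) = 55·13 + 27 = 742 ≡ 27 (mod 65).
So h(0) = h(13) while 0 ≠ 13, thus h is not injective, hence not bijective.
Since h is not bijective, we find the least positive k with h(k) = h(0): this means 55k ≡ 0 (mod 65), i.e. 65 ∣ 55k. Since gcd(55, 65) = 5, dividing through by 5 this holds exactly when 13 ∣ 11k, and as gcd(11, 13) = 1, exactly when 13 ∣ k.
The smallest positive such k is 13.

13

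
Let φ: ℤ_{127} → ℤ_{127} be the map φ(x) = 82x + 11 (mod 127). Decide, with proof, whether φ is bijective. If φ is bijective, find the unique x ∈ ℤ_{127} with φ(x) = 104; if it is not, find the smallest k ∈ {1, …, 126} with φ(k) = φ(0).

108

If φ(s) = φ(t), then 82s ≡ 82t (mod 127). Because gcd(82, 127) = 1, we may cancel 82 to get s ≡ t (mod 127).
We now compute 82⁻¹ mod 127 explicitly. Euclid's algorithm: 127 = 1·82 + 45, 82 = 1·45 + 37, 45 = 1·37 + 8, 37 = 4·8 + 5, 8 = 1·5 + 3, 5 = 1·3 + 2, 3 = 1·2 + 1; back-substituting gives 1 = 79·82 − 51·127, so 82⁻¹ ≡ 79 (mod 127).
For any y ∈ ℤ_{127}, x = 79(y − 11) mod 127 satisfies φ(x) = 82·79(y − 11) + 11 ≡ y (since 82·79 ≡ 1 mod 127). So every y has a preimage.
Hence φ is bijective.
Since φ is bijective, we compute φ⁻¹(104): solve 82x + 11 ≡ 104 (mod 127), i.e. 82x ≡ 93 (mod 127).
Multiplying by 82⁻¹ = 79 gives x ≡ 79·93 = 7347 = 57·127 + 108 ≡ 108 (mod 127).
Check: φ(108) = 82·108 + 11 = 8867 = 69·127 + 104 ≡ 104 (mod 127).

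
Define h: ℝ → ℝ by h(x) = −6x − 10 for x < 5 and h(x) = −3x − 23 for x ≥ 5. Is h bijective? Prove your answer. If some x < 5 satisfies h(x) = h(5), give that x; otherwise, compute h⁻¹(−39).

14/3

Both pieces are strictly decreasing (slopes −6 and −3), so each is injective on its own interval.
The left piece maps (−∞, 5) onto (−40, ∞); the right piece maps [5, ∞) onto (−∞, −38].
These images overlap. In particular h(5) = −38 (right piece), and solving −6x − 10 = −38 on the left piece gives x = 14/3 < 5.
So h(14/3) = h(5) with 14/3 ≠ 5, and h is not injective, hence not bijective. This x = 14/3 is the requested value below 5.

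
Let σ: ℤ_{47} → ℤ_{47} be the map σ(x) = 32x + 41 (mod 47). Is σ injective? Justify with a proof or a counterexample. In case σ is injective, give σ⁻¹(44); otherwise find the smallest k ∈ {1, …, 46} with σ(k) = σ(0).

28

Suppose σ(u) = σ(v) in ℤ_{47}. Then 32u + 41 ≡ 32v + 41 (mod 47), hence 32(u − v) ≡ 0 (mod 47).
Since gcd(32, 47) = 1, 32 is invertible modulo 47, thus u − v ≡ 0 (mod 47), i.e. u = v.
Thus σ is injective.
We now compute 32⁻¹ mod 47 explicitly. Euclid's algorithm: 47 = 1·32 + 15, 32 = 2·15 + 2, 15 = 7·2 + 1; back-substituting gives 1 = 25·32 − 17·47, so 32⁻¹ ≡ 25 (mod 47).
Since σ is injective, we compute σ⁻¹(44): solve 32x + 41 ≡ 44 (mod 47), i.e. 32x ≡ 3 (mod 47).
Multiplying by 32⁻¹ = 25 gives x ≡ 25·3 = 75 = 1·47 + 28 ≡ 28 (mod 47).
Check: σ(28) = 32·28 + 41 = 937 = 19·47 + 44 ≡ 44 (mod 47).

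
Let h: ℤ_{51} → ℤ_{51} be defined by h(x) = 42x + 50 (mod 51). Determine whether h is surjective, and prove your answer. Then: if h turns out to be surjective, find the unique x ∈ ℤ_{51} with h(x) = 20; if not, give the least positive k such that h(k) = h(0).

17

Since gcd(42, 51) = 3, we have 42x ≡ 0 (mod 3) for all x, so h(x) ≡ 2 (mod 3).
But 0 ≢ 2 (mod 3), so 0 ∈ ℤ_{51} has no preimage. Therefore h is not surjective.
Since h is not surjective, we find the least positive k with h(k) = h(0): this means 42k ≡ 0 (mod 51), i.e. 51 ∣ 42k. Since gcd(42, 51) = 3, dividing through by 3 this holds exactly when 17 ∣ 14k, and as gcd(14, 17) = 1, exactly when 17 ∣ k.
The smallest positive such k is 17.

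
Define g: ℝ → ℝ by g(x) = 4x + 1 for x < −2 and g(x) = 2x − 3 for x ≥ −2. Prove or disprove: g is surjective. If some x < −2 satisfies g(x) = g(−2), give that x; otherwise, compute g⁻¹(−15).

-4

Both pieces are strictly increasing (slopes 4 and 2), so each is injective on its own interval.
The left piece maps (−∞, −2) onto (−∞, −7); the right piece maps [−2, ∞) onto [−7, ∞).
These images together cover ℝ, so g is surjective.
Because the two images are disjoint, no x < −2 has g(x) = g(−2), so we compute g⁻¹(−15): −15 lies in (−∞, −7), so solve 4x + 1 = −15: x = (−15 − 1)/4 = −4.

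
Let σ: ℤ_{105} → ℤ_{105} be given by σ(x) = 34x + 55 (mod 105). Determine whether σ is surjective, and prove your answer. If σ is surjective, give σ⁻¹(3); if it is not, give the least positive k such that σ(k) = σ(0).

Since gcd(34, 105) = 1, 34 is invertible modulo 105. Euclid's algorithm: 105 = 3·34 + 3, 34 = 11·3 + 1; back-substituting gives 1 = 34·34 − 11·105, so 34⁻¹ ≡ 34 (mod 105).
Then y ↦ 34(y − 55) is a two-sided inverse to σ, so every y ∈ ℤ_{105} has a preimage.
Hence σ is surjective.
Since σ is surjective, we compute σ⁻¹(3): solve 34x + 55 ≡ 3 (mod 105), i.e. 34x ≡ 53 (mod 105).
Multiplying by 34⁻¹ = 34 gives x ≡ 34·53 = 1802 = 17·105 + 17 ≡ 17 (mod 105).
Check: σ(17) = 34·17 + 55 = 633 = 6·105 + 3 ≡ 3 (mod 105).

17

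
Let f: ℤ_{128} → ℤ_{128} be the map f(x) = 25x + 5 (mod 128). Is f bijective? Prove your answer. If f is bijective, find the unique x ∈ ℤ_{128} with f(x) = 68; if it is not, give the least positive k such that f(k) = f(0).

23

By definition, injectivity means: for all a, b in the domain, f(a) = f(b) implies a = b.
If f(a) = f(b), then 25a ≡ 25b (mod 128). Because gcd(25, 128) = 1, we may cancel 25 to get a ≡ b (mod 128).
We now compute 25⁻¹ mod 128 explicitly. Euclid's algorithm: 128 = 5·25 + 3, 25 = 8·3 + 1; back-substituting gives 1 = 41·25 − 8·128, so 25⁻¹ ≡ 41 (mod 128).
Then y ↦ 41(y − 5) is a two-sided inverse to f, so every y ∈ ℤ_{128} has a preimage.
Therefore f is bijective.
Since f is bijective, we compute f⁻¹(68): solve 25x + 5 ≡ 68 (mod 128), i.e. 25x ≡ 63 (mod 128).
Multiplying by 25⁻¹ = 41 gives x ≡ 41·63 = 2583 = 20·128 + 23 ≡ 23 (mod 128).
Check: f(23) = 25·23 + 5 = 580 = 4·128 + 68 ≡ 68 (mod 128).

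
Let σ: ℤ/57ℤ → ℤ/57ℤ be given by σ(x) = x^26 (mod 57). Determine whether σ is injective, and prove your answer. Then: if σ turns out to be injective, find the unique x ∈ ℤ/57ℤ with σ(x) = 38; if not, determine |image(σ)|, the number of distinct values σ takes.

σ(8): Repeated squaring mod 57: 8^1 ≡ 8, 8^2 ≡ 8² = 64 ≡ 7, 8^4 ≡ 7² = 49, 8^8 ≡ 49² = 2401 ≡ 7, 8^16 ≡ 7² = 49. Since 26 = 16 + 8 + 2, 8^26 ≡ 49·7·7: 49·7 = 343 ≡ 1, then 1·7 = 7. So 8^26 ≡ 7 (mod 57).
σ(11): Repeated squaring mod 57: 11^1 ≡ 11, 11^2 ≡ 11² = 121 ≡ 7, 11^4 ≡ 7² = 49, 11^8 ≡ 49² = 2401 ≡ 7, 11^16 ≡ 7² = 49. Since 26 = 16 + 8 + 2, 11^26 ≡ 49·7·7: 49·7 = 343 ≡ 1, then 1·7 = 7. So 11^26 ≡ 7 (mod 57).
So σ(8) = σ(11) = 7 while 8 ≠ 11, therefore σ is not injective.
Since σ is not injective, we determine |image(σ)|. Computing x^26 mod 57 for each x (by repeated squaring, reducing mod 57 at every step), the values σ(0), σ(1), …, σ(56) are: 0, 1, 28, 6, 43, 4, 54, 49, 7, 36, 55, 7, 30, 16, 4, 24, 25, 28, 39, 19, 1, 9, 25, 43, 42, 16, 49, 45, 55, 55, 45, 49, 16, 42, 43, 25, 9, 1, 19, 39, 28, 25, 24, 4, 16, 30, 7, 55, 36, 7, 49, 54, 4, 43, 6, 28, 1.
The distinct values are {0, 1, 4, 6, 7, 9, 16, 19, 24, 25, 28, 30, 36, 39, 42, 43, 45, 49, 54, 55}; there are 20 of them.

20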